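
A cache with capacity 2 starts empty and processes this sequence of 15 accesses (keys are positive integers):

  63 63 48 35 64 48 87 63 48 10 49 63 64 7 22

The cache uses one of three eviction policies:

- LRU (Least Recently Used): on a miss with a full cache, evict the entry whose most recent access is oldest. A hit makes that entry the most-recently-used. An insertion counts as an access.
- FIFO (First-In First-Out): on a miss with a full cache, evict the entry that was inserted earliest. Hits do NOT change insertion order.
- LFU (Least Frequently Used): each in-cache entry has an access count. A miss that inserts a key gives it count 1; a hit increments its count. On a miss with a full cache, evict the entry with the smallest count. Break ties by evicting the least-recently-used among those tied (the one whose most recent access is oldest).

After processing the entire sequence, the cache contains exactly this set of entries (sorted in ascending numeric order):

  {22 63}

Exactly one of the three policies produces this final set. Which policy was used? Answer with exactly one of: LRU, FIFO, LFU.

Answer: LFU

Derivation:
Simulating under each policy and comparing final sets:
  LRU: final set = {7 22} -> differs
  FIFO: final set = {7 22} -> differs
  LFU: final set = {22 63} -> MATCHES target
Only LFU produces the target set.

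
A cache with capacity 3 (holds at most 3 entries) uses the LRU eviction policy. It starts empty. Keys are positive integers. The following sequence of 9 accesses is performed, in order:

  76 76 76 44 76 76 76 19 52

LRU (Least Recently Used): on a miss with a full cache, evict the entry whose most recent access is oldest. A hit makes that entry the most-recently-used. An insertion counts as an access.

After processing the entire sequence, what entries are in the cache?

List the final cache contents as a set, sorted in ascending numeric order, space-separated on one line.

LRU simulation (capacity=3):
  1. access 76: MISS. Cache (LRU->MRU): [76]
  2. access 76: HIT. Cache (LRU->MRU): [76]
  3. access 76: HIT. Cache (LRU->MRU): [76]
  4. access 44: MISS. Cache (LRU->MRU): [76 44]
  5. access 76: HIT. Cache (LRU->MRU): [44 76]
  6. access 76: HIT. Cache (LRU->MRU): [44 76]
  7. access 76: HIT. Cache (LRU->MRU): [44 76]
  8. access 19: MISS. Cache (LRU->MRU): [44 76 19]
  9. access 52: MISS, evict 44. Cache (LRU->MRU): [76 19 52]
Total: 5 hits, 4 misses, 1 evictions

Answer: 19 52 76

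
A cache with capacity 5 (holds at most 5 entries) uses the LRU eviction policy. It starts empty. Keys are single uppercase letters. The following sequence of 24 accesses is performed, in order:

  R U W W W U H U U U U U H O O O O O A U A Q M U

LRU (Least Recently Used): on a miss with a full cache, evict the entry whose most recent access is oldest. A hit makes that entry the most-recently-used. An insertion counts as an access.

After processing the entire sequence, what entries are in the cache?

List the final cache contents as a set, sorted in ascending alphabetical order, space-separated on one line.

LRU simulation (capacity=5):
  1. access R: MISS. Cache (LRU->MRU): [R]
  2. access U: MISS. Cache (LRU->MRU): [R U]
  3. access W: MISS. Cache (LRU->MRU): [R U W]
  4. access W: HIT. Cache (LRU->MRU): [R U W]
  5. access W: HIT. Cache (LRU->MRU): [R U W]
  6. access U: HIT. Cache (LRU->MRU): [R W U]
  7. access H: MISS. Cache (LRU->MRU): [R W U H]
  8. access U: HIT. Cache (LRU->MRU): [R W H U]
  9. access U: HIT. Cache (LRU->MRU): [R W H U]
  10. access U: HIT. Cache (LRU->MRU): [R W H U]
  11. access U: HIT. Cache (LRU->MRU): [R W H U]
  12. access U: HIT. Cache (LRU->MRU): [R W H U]
  13. access H: HIT. Cache (LRU->MRU): [R W U H]
  14. access O: MISS. Cache (LRU->MRU): [R W U H O]
  15. access O: HIT. Cache (LRU->MRU): [R W U H O]
  16. access O: HIT. Cache (LRU->MRU): [R W U H O]
  17. access O: HIT. Cache (LRU->MRU): [R W U H O]
  18. access O: HIT. Cache (LRU->MRU): [R W U H O]
  19. access A: MISS, evict R. Cache (LRU->MRU): [W U H O A]
  20. access U: HIT. Cache (LRU->MRU): [W H O A U]
  21. access A: HIT. Cache (LRU->MRU): [W H O U A]
  22. access Q: MISS, evict W. Cache (LRU->MRU): [H O U A Q]
  23. access M: MISS, evict H. Cache (LRU->MRU): [O U A Q M]
  24. access U: HIT. Cache (LRU->MRU): [O A Q M U]
Total: 16 hits, 8 misses, 3 evictions

Answer: A M O Q U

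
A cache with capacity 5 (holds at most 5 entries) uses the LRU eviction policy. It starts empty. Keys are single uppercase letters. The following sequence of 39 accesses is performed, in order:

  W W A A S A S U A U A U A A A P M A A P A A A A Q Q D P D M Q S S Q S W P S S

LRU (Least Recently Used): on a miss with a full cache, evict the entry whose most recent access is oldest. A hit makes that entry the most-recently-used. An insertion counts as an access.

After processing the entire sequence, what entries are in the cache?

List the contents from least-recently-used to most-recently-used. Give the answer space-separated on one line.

LRU simulation (capacity=5):
  1. access W: MISS. Cache (LRU->MRU): [W]
  2. access W: HIT. Cache (LRU->MRU): [W]
  3. access A: MISS. Cache (LRU->MRU): [W A]
  4. access A: HIT. Cache (LRU->MRU): [W A]
  5. access S: MISS. Cache (LRU->MRU): [W A S]
  6. access A: HIT. Cache (LRU->MRU): [W S A]
  7. access S: HIT. Cache (LRU->MRU): [W A S]
  8. access U: MISS. Cache (LRU->MRU): [W A S U]
  9. access A: HIT. Cache (LRU->MRU): [W S U A]
  10. access U: HIT. Cache (LRU->MRU): [W S A U]
  11. access A: HIT. Cache (LRU->MRU): [W S U A]
  12. access U: HIT. Cache (LRU->MRU): [W S A U]
  13. access A: HIT. Cache (LRU->MRU): [W S U A]
  14. access A: HIT. Cache (LRU->MRU): [W S U A]
  15. access A: HIT. Cache (LRU->MRU): [W S U A]
  16. access P: MISS. Cache (LRU->MRU): [W S U A P]
  17. access M: MISS, evict W. Cache (LRU->MRU): [S U A P M]
  18. access A: HIT. Cache (LRU->MRU): [S U P M A]
  19. access A: HIT. Cache (LRU->MRU): [S U P M A]
  20. access P: HIT. Cache (LRU->MRU): [S U M A P]
  21. access A: HIT. Cache (LRU->MRU): [S U M P A]
  22. access A: HIT. Cache (LRU->MRU): [S U M P A]
  23. access A: HIT. Cache (LRU->MRU): [S U M P A]
  24. access A: HIT. Cache (LRU->MRU): [S U M P A]
  25. access Q: MISS, evict S. Cache (LRU->MRU): [U M P A Q]
  26. access Q: HIT. Cache (LRU->MRU): [U M P A Q]
  27. access D: MISS, evict U. Cache (LRU->MRU): [M P A Q D]
  28. access P: HIT. Cache (LRU->MRU): [M A Q D P]
  29. access D: HIT. Cache (LRU->MRU): [M A Q P D]
  30. access M: HIT. Cache (LRU->MRU): [A Q P D M]
  31. access Q: HIT. Cache (LRU->MRU): [A P D M Q]
  32. access S: MISS, evict A. Cache (LRU->MRU): [P D M Q S]
  33. access S: HIT. Cache (LRU->MRU): [P D M Q S]
  34. access Q: HIT. Cache (LRU->MRU): [P D M S Q]
  35. access S: HIT. Cache (LRU->MRU): [P D M Q S]
  36. access W: MISS, evict P. Cache (LRU->MRU): [D M Q S W]
  37. access P: MISS, evict D. Cache (LRU->MRU): [M Q S W P]
  38. access S: HIT. Cache (LRU->MRU): [M Q W P S]
  39. access S: HIT. Cache (LRU->MRU): [M Q W P S]
Total: 28 hits, 11 misses, 6 evictions

Answer: M Q W P S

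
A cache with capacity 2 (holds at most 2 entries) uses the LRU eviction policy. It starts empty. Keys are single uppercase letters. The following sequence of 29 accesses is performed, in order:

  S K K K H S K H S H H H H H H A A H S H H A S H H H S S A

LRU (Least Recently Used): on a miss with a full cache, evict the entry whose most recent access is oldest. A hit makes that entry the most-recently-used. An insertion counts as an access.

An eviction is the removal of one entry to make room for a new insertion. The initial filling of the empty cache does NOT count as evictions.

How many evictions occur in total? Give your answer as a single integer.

LRU simulation (capacity=2):
  1. access S: MISS. Cache (LRU->MRU): [S]
  2. access K: MISS. Cache (LRU->MRU): [S K]
  3. access K: HIT. Cache (LRU->MRU): [S K]
  4. access K: HIT. Cache (LRU->MRU): [S K]
  5. access H: MISS, evict S. Cache (LRU->MRU): [K H]
  6. access S: MISS, evict K. Cache (LRU->MRU): [H S]
  7. access K: MISS, evict H. Cache (LRU->MRU): [S K]
  8. access H: MISS, evict S. Cache (LRU->MRU): [K H]
  9. access S: MISS, evict K. Cache (LRU->MRU): [H S]
  10. access H: HIT. Cache (LRU->MRU): [S H]
  11. access H: HIT. Cache (LRU->MRU): [S H]
  12. access H: HIT. Cache (LRU->MRU): [S H]
  13. access H: HIT. Cache (LRU->MRU): [S H]
  14. access H: HIT. Cache (LRU->MRU): [S H]
  15. access H: HIT. Cache (LRU->MRU): [S H]
  16. access A: MISS, evict S. Cache (LRU->MRU): [H A]
  17. access A: HIT. Cache (LRU->MRU): [H A]
  18. access H: HIT. Cache (LRU->MRU): [A H]
  19. access S: MISS, evict A. Cache (LRU->MRU): [H S]
  20. access H: HIT. Cache (LRU->MRU): [S H]
  21. access H: HIT. Cache (LRU->MRU): [S H]
  22. access A: MISS, evict S. Cache (LRU->MRU): [H A]
  23. access S: MISS, evict H. Cache (LRU->MRU): [A S]
  24. access H: MISS, evict A. Cache (LRU->MRU): [S H]
  25. access H: HIT. Cache (LRU->MRU): [S H]
  26. access H: HIT. Cache (LRU->MRU): [S H]
  27. access S: HIT. Cache (LRU->MRU): [H S]
  28. access S: HIT. Cache (LRU->MRU): [H S]
  29. access A: MISS, evict H. Cache (LRU->MRU): [S A]
Total: 16 hits, 13 misses, 11 evictions

Answer: 11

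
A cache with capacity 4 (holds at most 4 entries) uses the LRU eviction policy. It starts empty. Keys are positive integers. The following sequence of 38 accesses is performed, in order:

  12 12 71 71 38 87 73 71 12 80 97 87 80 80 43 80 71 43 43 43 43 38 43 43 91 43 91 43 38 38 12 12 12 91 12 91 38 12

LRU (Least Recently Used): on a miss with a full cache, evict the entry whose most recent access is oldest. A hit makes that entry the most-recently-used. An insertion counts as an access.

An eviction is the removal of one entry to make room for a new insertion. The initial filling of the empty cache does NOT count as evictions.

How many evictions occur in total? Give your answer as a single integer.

Answer: 10

Derivation:
LRU simulation (capacity=4):
  1. access 12: MISS. Cache (LRU->MRU): [12]
  2. access 12: HIT. Cache (LRU->MRU): [12]
  3. access 71: MISS. Cache (LRU->MRU): [12 71]
  4. access 71: HIT. Cache (LRU->MRU): [12 71]
  5. access 38: MISS. Cache (LRU->MRU): [12 71 38]
  6. access 87: MISS. Cache (LRU->MRU): [12 71 38 87]
  7. access 73: MISS, evict 12. Cache (LRU->MRU): [71 38 87 73]
  8. access 71: HIT. Cache (LRU->MRU): [38 87 73 71]
  9. access 12: MISS, evict 38. Cache (LRU->MRU): [87 73 71 12]
  10. access 80: MISS, evict 87. Cache (LRU->MRU): [73 71 12 80]
  11. access 97: MISS, evict 73. Cache (LRU->MRU): [71 12 80 97]
  12. access 87: MISS, evict 71. Cache (LRU->MRU): [12 80 97 87]
  13. access 80: HIT. Cache (LRU->MRU): [12 97 87 80]
  14. access 80: HIT. Cache (LRU->MRU): [12 97 87 80]
  15. access 43: MISS, evict 12. Cache (LRU->MRU): [97 87 80 43]
  16. access 80: HIT. Cache (LRU->MRU): [97 87 43 80]
  17. access 71: MISS, evict 97. Cache (LRU->MRU): [87 43 80 71]
  18. access 43: HIT. Cache (LRU->MRU): [87 80 71 43]
  19. access 43: HIT. Cache (LRU->MRU): [87 80 71 43]
  20. access 43: HIT. Cache (LRU->MRU): [87 80 71 43]
  21. access 43: HIT. Cache (LRU->MRU): [87 80 71 43]
  22. access 38: MISS, evict 87. Cache (LRU->MRU): [80 71 43 38]
  23. access 43: HIT. Cache (LRU->MRU): [80 71 38 43]
  24. access 43: HIT. Cache (LRU->MRU): [80 71 38 43]
  25. access 91: MISS, evict 80. Cache (LRU->MRU): [71 38 43 91]
  26. access 43: HIT. Cache (LRU->MRU): [71 38 91 43]
  27. access 91: HIT. Cache (LRU->MRU): [71 38 43 91]
  28. access 43: HIT. Cache (LRU->MRU): [71 38 91 43]
  29. access 38: HIT. Cache (LRU->MRU): [71 91 43 38]
  30. access 38: HIT. Cache (LRU->MRU): [71 91 43 38]
  31. access 12: MISS, evict 71. Cache (LRU->MRU): [91 43 38 12]
  32. access 12: HIT. Cache (LRU->MRU): [91 43 38 12]
  33. access 12: HIT. Cache (LRU->MRU): [91 43 38 12]
  34. access 91: HIT. Cache (LRU->MRU): [43 38 12 91]
  35. access 12: HIT. Cache (LRU->MRU): [43 38 91 12]
  36. access 91: HIT. Cache (LRU->MRU): [43 38 12 91]
  37. access 38: HIT. Cache (LRU->MRU): [43 12 91 38]
  38. access 12: HIT. Cache (LRU->MRU): [43 91 38 12]
Total: 24 hits, 14 misses, 10 evictions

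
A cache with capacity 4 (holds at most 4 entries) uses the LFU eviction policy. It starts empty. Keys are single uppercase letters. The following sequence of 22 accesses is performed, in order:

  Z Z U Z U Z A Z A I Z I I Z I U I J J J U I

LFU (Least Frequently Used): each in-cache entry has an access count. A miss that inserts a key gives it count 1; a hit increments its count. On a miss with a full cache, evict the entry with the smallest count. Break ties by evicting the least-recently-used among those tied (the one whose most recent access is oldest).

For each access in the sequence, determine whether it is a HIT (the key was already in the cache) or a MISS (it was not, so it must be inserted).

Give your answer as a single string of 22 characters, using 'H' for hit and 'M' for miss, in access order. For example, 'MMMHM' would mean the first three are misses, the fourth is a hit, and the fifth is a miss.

Answer: MHMHHHMHHMHHHHHHHMHHHH

Derivation:
LFU simulation (capacity=4):
  1. access Z: MISS. Cache: [Z(c=1)]
  2. access Z: HIT, count now 2. Cache: [Z(c=2)]
  3. access U: MISS. Cache: [U(c=1) Z(c=2)]
  4. access Z: HIT, count now 3. Cache: [U(c=1) Z(c=3)]
  5. access U: HIT, count now 2. Cache: [U(c=2) Z(c=3)]
  6. access Z: HIT, count now 4. Cache: [U(c=2) Z(c=4)]
  7. access A: MISS. Cache: [A(c=1) U(c=2) Z(c=4)]
  8. access Z: HIT, count now 5. Cache: [A(c=1) U(c=2) Z(c=5)]
  9. access A: HIT, count now 2. Cache: [U(c=2) A(c=2) Z(c=5)]
  10. access I: MISS. Cache: [I(c=1) U(c=2) A(c=2) Z(c=5)]
  11. access Z: HIT, count now 6. Cache: [I(c=1) U(c=2) A(c=2) Z(c=6)]
  12. access I: HIT, count now 2. Cache: [U(c=2) A(c=2) I(c=2) Z(c=6)]
  13. access I: HIT, count now 3. Cache: [U(c=2) A(c=2) I(c=3) Z(c=6)]
  14. access Z: HIT, count now 7. Cache: [U(c=2) A(c=2) I(c=3) Z(c=7)]
  15. access I: HIT, count now 4. Cache: [U(c=2) A(c=2) I(c=4) Z(c=7)]
  16. access U: HIT, count now 3. Cache: [A(c=2) U(c=3) I(c=4) Z(c=7)]
  17. access I: HIT, count now 5. Cache: [A(c=2) U(c=3) I(c=5) Z(c=7)]
  18. access J: MISS, evict A(c=2). Cache: [J(c=1) U(c=3) I(c=5) Z(c=7)]
  19. access J: HIT, count now 2. Cache: [J(c=2) U(c=3) I(c=5) Z(c=7)]
  20. access J: HIT, count now 3. Cache: [U(c=3) J(c=3) I(c=5) Z(c=7)]
  21. access U: HIT, count now 4. Cache: [J(c=3) U(c=4) I(c=5) Z(c=7)]
  22. access I: HIT, count now 6. Cache: [J(c=3) U(c=4) I(c=6) Z(c=7)]
Total: 17 hits, 5 misses, 1 evictions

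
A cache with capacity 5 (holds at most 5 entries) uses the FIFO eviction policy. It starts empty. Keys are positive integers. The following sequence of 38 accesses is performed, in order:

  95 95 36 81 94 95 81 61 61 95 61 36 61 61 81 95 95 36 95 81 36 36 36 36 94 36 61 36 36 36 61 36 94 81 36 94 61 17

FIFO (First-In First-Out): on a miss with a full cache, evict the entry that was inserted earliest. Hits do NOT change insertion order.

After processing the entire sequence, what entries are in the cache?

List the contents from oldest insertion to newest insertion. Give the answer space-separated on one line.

Answer: 36 81 94 61 17

Derivation:
FIFO simulation (capacity=5):
  1. access 95: MISS. Cache (old->new): [95]
  2. access 95: HIT. Cache (old->new): [95]
  3. access 36: MISS. Cache (old->new): [95 36]
  4. access 81: MISS. Cache (old->new): [95 36 81]
  5. access 94: MISS. Cache (old->new): [95 36 81 94]
  6. access 95: HIT. Cache (old->new): [95 36 81 94]
  7. access 81: HIT. Cache (old->new): [95 36 81 94]
  8. access 61: MISS. Cache (old->new): [95 36 81 94 61]
  9. access 61: HIT. Cache (old->new): [95 36 81 94 61]
  10. access 95: HIT. Cache (old->new): [95 36 81 94 61]
  11. access 61: HIT. Cache (old->new): [95 36 81 94 61]
  12. access 36: HIT. Cache (old->new): [95 36 81 94 61]
  13. access 61: HIT. Cache (old->new): [95 36 81 94 61]
  14. access 61: HIT. Cache (old->new): [95 36 81 94 61]
  15. access 81: HIT. Cache (old->new): [95 36 81 94 61]
  16. access 95: HIT. Cache (old->new): [95 36 81 94 61]
  17. access 95: HIT. Cache (old->new): [95 36 81 94 61]
  18. access 36: HIT. Cache (old->new): [95 36 81 94 61]
  19. access 95: HIT. Cache (old->new): [95 36 81 94 61]
  20. access 81: HIT. Cache (old->new): [95 36 81 94 61]
  21. access 36: HIT. Cache (old->new): [95 36 81 94 61]
  22. access 36: HIT. Cache (old->new): [95 36 81 94 61]
  23. access 36: HIT. Cache (old->new): [95 36 81 94 61]
  24. access 36: HIT. Cache (old->new): [95 36 81 94 61]
  25. access 94: HIT. Cache (old->new): [95 36 81 94 61]
  26. access 36: HIT. Cache (old->new): [95 36 81 94 61]
  27. access 61: HIT. Cache (old->new): [95 36 81 94 61]
  28. access 36: HIT. Cache (old->new): [95 36 81 94 61]
  29. access 36: HIT. Cache (old->new): [95 36 81 94 61]
  30. access 36: HIT. Cache (old->new): [95 36 81 94 61]
  31. access 61: HIT. Cache (old->new): [95 36 81 94 61]
  32. access 36: HIT. Cache (old->new): [95 36 81 94 61]
  33. access 94: HIT. Cache (old->new): [95 36 81 94 61]
  34. access 81: HIT. Cache (old->new): [95 36 81 94 61]
  35. access 36: HIT. Cache (old->new): [95 36 81 94 61]
  36. access 94: HIT. Cache (old->new): [95 36 81 94 61]
  37. access 61: HIT. Cache (old->new): [95 36 81 94 61]
  38. access 17: MISS, evict 95. Cache (old->new): [36 81 94 61 17]
Total: 32 hits, 6 misses, 1 evictions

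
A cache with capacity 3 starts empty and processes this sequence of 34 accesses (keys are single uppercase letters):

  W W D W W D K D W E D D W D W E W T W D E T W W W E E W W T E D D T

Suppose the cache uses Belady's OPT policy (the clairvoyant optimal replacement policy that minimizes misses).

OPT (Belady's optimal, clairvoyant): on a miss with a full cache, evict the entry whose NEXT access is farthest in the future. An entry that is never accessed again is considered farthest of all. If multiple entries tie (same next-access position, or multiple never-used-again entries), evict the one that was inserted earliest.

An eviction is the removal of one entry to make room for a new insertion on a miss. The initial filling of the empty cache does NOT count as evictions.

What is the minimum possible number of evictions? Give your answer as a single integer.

Answer: 4

Derivation:
OPT (Belady) simulation (capacity=3):
  1. access W: MISS. Cache: [W]
  2. access W: HIT. Next use of W: step 4. Cache: [W]
  3. access D: MISS. Cache: [W D]
  4. access W: HIT. Next use of W: step 5. Cache: [W D]
  5. access W: HIT. Next use of W: step 9. Cache: [W D]
  6. access D: HIT. Next use of D: step 8. Cache: [W D]
  7. access K: MISS. Cache: [W D K]
  8. access D: HIT. Next use of D: step 11. Cache: [W D K]
  9. access W: HIT. Next use of W: step 13. Cache: [W D K]
  10. access E: MISS, evict K (next use: never). Cache: [W D E]
  11. access D: HIT. Next use of D: step 12. Cache: [W D E]
  12. access D: HIT. Next use of D: step 14. Cache: [W D E]
  13. access W: HIT. Next use of W: step 15. Cache: [W D E]
  14. access D: HIT. Next use of D: step 20. Cache: [W D E]
  15. access W: HIT. Next use of W: step 17. Cache: [W D E]
  16. access E: HIT. Next use of E: step 21. Cache: [W D E]
  17. access W: HIT. Next use of W: step 19. Cache: [W D E]
  18. access T: MISS, evict E (next use: step 21). Cache: [W D T]
  19. access W: HIT. Next use of W: step 23. Cache: [W D T]
  20. access D: HIT. Next use of D: step 32. Cache: [W D T]
  21. access E: MISS, evict D (next use: step 32). Cache: [W T E]
  22. access T: HIT. Next use of T: step 30. Cache: [W T E]
  23. access W: HIT. Next use of W: step 24. Cache: [W T E]
  24. access W: HIT. Next use of W: step 25. Cache: [W T E]
  25. access W: HIT. Next use of W: step 28. Cache: [W T E]
  26. access E: HIT. Next use of E: step 27. Cache: [W T E]
  27. access E: HIT. Next use of E: step 31. Cache: [W T E]
  28. access W: HIT. Next use of W: step 29. Cache: [W T E]
  29. access W: HIT. Next use of W: never. Cache: [W T E]
  30. access T: HIT. Next use of T: step 34. Cache: [W T E]
  31. access E: HIT. Next use of E: never. Cache: [W T E]
  32. access D: MISS, evict W (next use: never). Cache: [T E D]
  33. access D: HIT. Next use of D: never. Cache: [T E D]
  34. access T: HIT. Next use of T: never. Cache: [T E D]
Total: 27 hits, 7 misses, 4 evictions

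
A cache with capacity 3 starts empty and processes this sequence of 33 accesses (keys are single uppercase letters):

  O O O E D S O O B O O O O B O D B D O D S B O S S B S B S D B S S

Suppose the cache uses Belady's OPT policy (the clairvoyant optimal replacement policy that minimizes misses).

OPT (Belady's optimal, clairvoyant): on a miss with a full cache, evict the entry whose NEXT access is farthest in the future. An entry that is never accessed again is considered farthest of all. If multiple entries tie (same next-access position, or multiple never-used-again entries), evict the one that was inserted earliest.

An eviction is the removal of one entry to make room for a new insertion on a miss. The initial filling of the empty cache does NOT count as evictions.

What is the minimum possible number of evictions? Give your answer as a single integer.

Answer: 4

Derivation:
OPT (Belady) simulation (capacity=3):
  1. access O: MISS. Cache: [O]
  2. access O: HIT. Next use of O: step 3. Cache: [O]
  3. access O: HIT. Next use of O: step 7. Cache: [O]
  4. access E: MISS. Cache: [O E]
  5. access D: MISS. Cache: [O E D]
  6. access S: MISS, evict E (next use: never). Cache: [O D S]
  7. access O: HIT. Next use of O: step 8. Cache: [O D S]
  8. access O: HIT. Next use of O: step 10. Cache: [O D S]
  9. access B: MISS, evict S (next use: step 21). Cache: [O D B]
  10. access O: HIT. Next use of O: step 11. Cache: [O D B]
  11. access O: HIT. Next use of O: step 12. Cache: [O D B]
  12. access O: HIT. Next use of O: step 13. Cache: [O D B]
  13. access O: HIT. Next use of O: step 15. Cache: [O D B]
  14. access B: HIT. Next use of B: step 17. Cache: [O D B]
  15. access O: HIT. Next use of O: step 19. Cache: [O D B]
  16. access D: HIT. Next use of D: step 18. Cache: [O D B]
  17. access B: HIT. Next use of B: step 22. Cache: [O D B]
  18. access D: HIT. Next use of D: step 20. Cache: [O D B]
  19. access O: HIT. Next use of O: step 23. Cache: [O D B]
  20. access D: HIT. Next use of D: step 30. Cache: [O D B]
  21. access S: MISS, evict D (next use: step 30). Cache: [O B S]
  22. access B: HIT. Next use of B: step 26. Cache: [O B S]
  23. access O: HIT. Next use of O: never. Cache: [O B S]
  24. access S: HIT. Next use of S: step 25. Cache: [O B S]
  25. access S: HIT. Next use of S: step 27. Cache: [O B S]
  26. access B: HIT. Next use of B: step 28. Cache: [O B S]
  27. access S: HIT. Next use of S: step 29. Cache: [O B S]
  28. access B: HIT. Next use of B: step 31. Cache: [O B S]
  29. access S: HIT. Next use of S: step 32. Cache: [O B S]
  30. access D: MISS, evict O (next use: never). Cache: [B S D]
  31. access B: HIT. Next use of B: never. Cache: [B S D]
  32. access S: HIT. Next use of S: step 33. Cache: [B S D]
  33. access S: HIT. Next use of S: never. Cache: [B S D]
Total: 26 hits, 7 misses, 4 evictions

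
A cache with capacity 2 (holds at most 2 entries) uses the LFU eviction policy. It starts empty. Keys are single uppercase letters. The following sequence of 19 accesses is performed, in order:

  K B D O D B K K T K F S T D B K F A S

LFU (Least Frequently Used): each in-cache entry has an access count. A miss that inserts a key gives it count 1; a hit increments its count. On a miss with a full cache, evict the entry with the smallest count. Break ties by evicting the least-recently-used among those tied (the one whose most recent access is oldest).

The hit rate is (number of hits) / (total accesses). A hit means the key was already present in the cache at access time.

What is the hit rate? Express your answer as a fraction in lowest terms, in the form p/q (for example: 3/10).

Answer: 4/19

Derivation:
LFU simulation (capacity=2):
  1. access K: MISS. Cache: [K(c=1)]
  2. access B: MISS. Cache: [K(c=1) B(c=1)]
  3. access D: MISS, evict K(c=1). Cache: [B(c=1) D(c=1)]
  4. access O: MISS, evict B(c=1). Cache: [D(c=1) O(c=1)]
  5. access D: HIT, count now 2. Cache: [O(c=1) D(c=2)]
  6. access B: MISS, evict O(c=1). Cache: [B(c=1) D(c=2)]
  7. access K: MISS, evict B(c=1). Cache: [K(c=1) D(c=2)]
  8. access K: HIT, count now 2. Cache: [D(c=2) K(c=2)]
  9. access T: MISS, evict D(c=2). Cache: [T(c=1) K(c=2)]
  10. access K: HIT, count now 3. Cache: [T(c=1) K(c=3)]
  11. access F: MISS, evict T(c=1). Cache: [F(c=1) K(c=3)]
  12. access S: MISS, evict F(c=1). Cache: [S(c=1) K(c=3)]
  13. access T: MISS, evict S(c=1). Cache: [T(c=1) K(c=3)]
  14. access D: MISS, evict T(c=1). Cache: [D(c=1) K(c=3)]
  15. access B: MISS, evict D(c=1). Cache: [B(c=1) K(c=3)]
  16. access K: HIT, count now 4. Cache: [B(c=1) K(c=4)]
  17. access F: MISS, evict B(c=1). Cache: [F(c=1) K(c=4)]
  18. access A: MISS, evict F(c=1). Cache: [A(c=1) K(c=4)]
  19. access S: MISS, evict A(c=1). Cache: [S(c=1) K(c=4)]
Total: 4 hits, 15 misses, 13 evictions

Hit rate = 4/19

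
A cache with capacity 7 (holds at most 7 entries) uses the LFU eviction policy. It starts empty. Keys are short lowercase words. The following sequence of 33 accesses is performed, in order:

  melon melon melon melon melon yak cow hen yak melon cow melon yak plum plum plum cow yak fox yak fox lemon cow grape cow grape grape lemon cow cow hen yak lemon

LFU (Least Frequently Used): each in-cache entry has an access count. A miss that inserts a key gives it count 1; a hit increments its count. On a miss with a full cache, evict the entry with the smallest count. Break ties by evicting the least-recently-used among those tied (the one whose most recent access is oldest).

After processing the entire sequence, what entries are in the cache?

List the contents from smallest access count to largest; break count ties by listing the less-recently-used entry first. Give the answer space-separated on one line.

Answer: hen plum grape lemon yak melon cow

Derivation:
LFU simulation (capacity=7):
  1. access melon: MISS. Cache: [melon(c=1)]
  2. access melon: HIT, count now 2. Cache: [melon(c=2)]
  3. access melon: HIT, count now 3. Cache: [melon(c=3)]
  4. access melon: HIT, count now 4. Cache: [melon(c=4)]
  5. access melon: HIT, count now 5. Cache: [melon(c=5)]
  6. access yak: MISS. Cache: [yak(c=1) melon(c=5)]
  7. access cow: MISS. Cache: [yak(c=1) cow(c=1) melon(c=5)]
  8. access hen: MISS. Cache: [yak(c=1) cow(c=1) hen(c=1) melon(c=5)]
  9. access yak: HIT, count now 2. Cache: [cow(c=1) hen(c=1) yak(c=2) melon(c=5)]
  10. access melon: HIT, count now 6. Cache: [cow(c=1) hen(c=1) yak(c=2) melon(c=6)]
  11. access cow: HIT, count now 2. Cache: [hen(c=1) yak(c=2) cow(c=2) melon(c=6)]
  12. access melon: HIT, count now 7. Cache: [hen(c=1) yak(c=2) cow(c=2) melon(c=7)]
  13. access yak: HIT, count now 3. Cache: [hen(c=1) cow(c=2) yak(c=3) melon(c=7)]
  14. access plum: MISS. Cache: [hen(c=1) plum(c=1) cow(c=2) yak(c=3) melon(c=7)]
  15. access plum: HIT, count now 2. Cache: [hen(c=1) cow(c=2) plum(c=2) yak(c=3) melon(c=7)]
  16. access plum: HIT, count now 3. Cache: [hen(c=1) cow(c=2) yak(c=3) plum(c=3) melon(c=7)]
  17. access cow: HIT, count now 3. Cache: [hen(c=1) yak(c=3) plum(c=3) cow(c=3) melon(c=7)]
  18. access yak: HIT, count now 4. Cache: [hen(c=1) plum(c=3) cow(c=3) yak(c=4) melon(c=7)]
  19. access fox: MISS. Cache: [hen(c=1) fox(c=1) plum(c=3) cow(c=3) yak(c=4) melon(c=7)]
  20. access yak: HIT, count now 5. Cache: [hen(c=1) fox(c=1) plum(c=3) cow(c=3) yak(c=5) melon(c=7)]
  21. access fox: HIT, count now 2. Cache: [hen(c=1) fox(c=2) plum(c=3) cow(c=3) yak(c=5) melon(c=7)]
  22. access lemon: MISS. Cache: [hen(c=1) lemon(c=1) fox(c=2) plum(c=3) cow(c=3) yak(c=5) melon(c=7)]
  23. access cow: HIT, count now 4. Cache: [hen(c=1) lemon(c=1) fox(c=2) plum(c=3) cow(c=4) yak(c=5) melon(c=7)]
  24. access grape: MISS, evict hen(c=1). Cache: [lemon(c=1) grape(c=1) fox(c=2) plum(c=3) cow(c=4) yak(c=5) melon(c=7)]
  25. access cow: HIT, count now 5. Cache: [lemon(c=1) grape(c=1) fox(c=2) plum(c=3) yak(c=5) cow(c=5) melon(c=7)]
  26. access grape: HIT, count now 2. Cache: [lemon(c=1) fox(c=2) grape(c=2) plum(c=3) yak(c=5) cow(c=5) melon(c=7)]
  27. access grape: HIT, count now 3. Cache: [lemon(c=1) fox(c=2) plum(c=3) grape(c=3) yak(c=5) cow(c=5) melon(c=7)]
  28. access lemon: HIT, count now 2. Cache: [fox(c=2) lemon(c=2) plum(c=3) grape(c=3) yak(c=5) cow(c=5) melon(c=7)]
  29. access cow: HIT, count now 6. Cache: [fox(c=2) lemon(c=2) plum(c=3) grape(c=3) yak(c=5) cow(c=6) melon(c=7)]
  30. access cow: HIT, count now 7. Cache: [fox(c=2) lemon(c=2) plum(c=3) grape(c=3) yak(c=5) melon(c=7) cow(c=7)]
  31. access hen: MISS, evict fox(c=2). Cache: [hen(c=1) lemon(c=2) plum(c=3) grape(c=3) yak(c=5) melon(c=7) cow(c=7)]
  32. access yak: HIT, count now 6. Cache: [hen(c=1) lemon(c=2) plum(c=3) grape(c=3) yak(c=6) melon(c=7) cow(c=7)]
  33. access lemon: HIT, count now 3. Cache: [hen(c=1) plum(c=3) grape(c=3) lemon(c=3) yak(c=6) melon(c=7) cow(c=7)]
Total: 24 hits, 9 misses, 2 evictions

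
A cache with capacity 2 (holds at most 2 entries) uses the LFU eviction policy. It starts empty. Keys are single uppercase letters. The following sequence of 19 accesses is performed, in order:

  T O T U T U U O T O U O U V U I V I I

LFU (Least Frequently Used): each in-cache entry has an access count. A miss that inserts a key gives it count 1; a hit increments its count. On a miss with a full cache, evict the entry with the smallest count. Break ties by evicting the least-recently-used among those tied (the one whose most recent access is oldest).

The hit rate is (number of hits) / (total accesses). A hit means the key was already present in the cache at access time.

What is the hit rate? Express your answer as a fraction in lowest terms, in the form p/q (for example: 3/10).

LFU simulation (capacity=2):
  1. access T: MISS. Cache: [T(c=1)]
  2. access O: MISS. Cache: [T(c=1) O(c=1)]
  3. access T: HIT, count now 2. Cache: [O(c=1) T(c=2)]
  4. access U: MISS, evict O(c=1). Cache: [U(c=1) T(c=2)]
  5. access T: HIT, count now 3. Cache: [U(c=1) T(c=3)]
  6. access U: HIT, count now 2. Cache: [U(c=2) T(c=3)]
  7. access U: HIT, count now 3. Cache: [T(c=3) U(c=3)]
  8. access O: MISS, evict T(c=3). Cache: [O(c=1) U(c=3)]
  9. access T: MISS, evict O(c=1). Cache: [T(c=1) U(c=3)]
  10. access O: MISS, evict T(c=1). Cache: [O(c=1) U(c=3)]
  11. access U: HIT, count now 4. Cache: [O(c=1) U(c=4)]
  12. access O: HIT, count now 2. Cache: [O(c=2) U(c=4)]
  13. access U: HIT, count now 5. Cache: [O(c=2) U(c=5)]
  14. access V: MISS, evict O(c=2). Cache: [V(c=1) U(c=5)]
  15. access U: HIT, count now 6. Cache: [V(c=1) U(c=6)]
  16. access I: MISS, evict V(c=1). Cache: [I(c=1) U(c=6)]
  17. access V: MISS, evict I(c=1). Cache: [V(c=1) U(c=6)]
  18. access I: MISS, evict V(c=1). Cache: [I(c=1) U(c=6)]
  19. access I: HIT, count now 2. Cache: [I(c=2) U(c=6)]
Total: 9 hits, 10 misses, 8 evictions

Hit rate = 9/19

Answer: 9/19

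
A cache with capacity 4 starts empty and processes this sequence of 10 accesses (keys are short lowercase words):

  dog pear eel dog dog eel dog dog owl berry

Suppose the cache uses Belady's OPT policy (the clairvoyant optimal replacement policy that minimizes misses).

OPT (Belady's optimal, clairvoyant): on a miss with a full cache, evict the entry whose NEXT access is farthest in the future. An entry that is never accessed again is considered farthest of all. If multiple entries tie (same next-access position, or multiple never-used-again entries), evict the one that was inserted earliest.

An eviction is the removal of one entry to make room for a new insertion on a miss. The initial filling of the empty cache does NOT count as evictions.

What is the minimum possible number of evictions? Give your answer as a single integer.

Answer: 1

Derivation:
OPT (Belady) simulation (capacity=4):
  1. access dog: MISS. Cache: [dog]
  2. access pear: MISS. Cache: [dog pear]
  3. access eel: MISS. Cache: [dog pear eel]
  4. access dog: HIT. Next use of dog: step 5. Cache: [dog pear eel]
  5. access dog: HIT. Next use of dog: step 7. Cache: [dog pear eel]
  6. access eel: HIT. Next use of eel: never. Cache: [dog pear eel]
  7. access dog: HIT. Next use of dog: step 8. Cache: [dog pear eel]
  8. access dog: HIT. Next use of dog: never. Cache: [dog pear eel]
  9. access owl: MISS. Cache: [dog pear eel owl]
  10. access berry: MISS, evict dog (next use: never). Cache: [pear eel owl berry]
Total: 5 hits, 5 misses, 1 evictions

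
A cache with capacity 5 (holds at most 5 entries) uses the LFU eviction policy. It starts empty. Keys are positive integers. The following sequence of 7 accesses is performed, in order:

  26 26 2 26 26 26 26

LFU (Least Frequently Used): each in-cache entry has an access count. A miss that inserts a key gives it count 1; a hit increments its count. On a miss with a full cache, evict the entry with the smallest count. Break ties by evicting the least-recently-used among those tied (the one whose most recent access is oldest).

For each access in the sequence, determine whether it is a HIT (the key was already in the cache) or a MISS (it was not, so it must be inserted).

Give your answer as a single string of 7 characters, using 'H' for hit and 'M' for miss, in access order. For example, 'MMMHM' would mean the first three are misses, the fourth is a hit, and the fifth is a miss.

Answer: MHMHHHH

Derivation:
LFU simulation (capacity=5):
  1. access 26: MISS. Cache: [26(c=1)]
  2. access 26: HIT, count now 2. Cache: [26(c=2)]
  3. access 2: MISS. Cache: [2(c=1) 26(c=2)]
  4. access 26: HIT, count now 3. Cache: [2(c=1) 26(c=3)]
  5. access 26: HIT, count now 4. Cache: [2(c=1) 26(c=4)]
  6. access 26: HIT, count now 5. Cache: [2(c=1) 26(c=5)]
  7. access 26: HIT, count now 6. Cache: [2(c=1) 26(c=6)]
Total: 5 hits, 2 misses, 0 evictions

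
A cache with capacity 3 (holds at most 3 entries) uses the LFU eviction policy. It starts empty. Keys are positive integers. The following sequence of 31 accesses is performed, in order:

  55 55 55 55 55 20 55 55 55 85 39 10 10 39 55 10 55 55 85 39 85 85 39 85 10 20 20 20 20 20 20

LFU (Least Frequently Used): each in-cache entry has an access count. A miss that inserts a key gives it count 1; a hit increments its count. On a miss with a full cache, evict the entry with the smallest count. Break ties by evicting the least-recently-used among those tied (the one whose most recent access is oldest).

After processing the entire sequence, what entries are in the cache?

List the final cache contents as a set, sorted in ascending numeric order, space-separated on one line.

Answer: 10 20 55

Derivation:
LFU simulation (capacity=3):
  1. access 55: MISS. Cache: [55(c=1)]
  2. access 55: HIT, count now 2. Cache: [55(c=2)]
  3. access 55: HIT, count now 3. Cache: [55(c=3)]
  4. access 55: HIT, count now 4. Cache: [55(c=4)]
  5. access 55: HIT, count now 5. Cache: [55(c=5)]
  6. access 20: MISS. Cache: [20(c=1) 55(c=5)]
  7. access 55: HIT, count now 6. Cache: [20(c=1) 55(c=6)]
  8. access 55: HIT, count now 7. Cache: [20(c=1) 55(c=7)]
  9. access 55: HIT, count now 8. Cache: [20(c=1) 55(c=8)]
  10. access 85: MISS. Cache: [20(c=1) 85(c=1) 55(c=8)]
  11. access 39: MISS, evict 20(c=1). Cache: [85(c=1) 39(c=1) 55(c=8)]
  12. access 10: MISS, evict 85(c=1). Cache: [39(c=1) 10(c=1) 55(c=8)]
  13. access 10: HIT, count now 2. Cache: [39(c=1) 10(c=2) 55(c=8)]
  14. access 39: HIT, count now 2. Cache: [10(c=2) 39(c=2) 55(c=8)]
  15. access 55: HIT, count now 9. Cache: [10(c=2) 39(c=2) 55(c=9)]
  16. access 10: HIT, count now 3. Cache: [39(c=2) 10(c=3) 55(c=9)]
  17. access 55: HIT, count now 10. Cache: [39(c=2) 10(c=3) 55(c=10)]
  18. access 55: HIT, count now 11. Cache: [39(c=2) 10(c=3) 55(c=11)]
  19. access 85: MISS, evict 39(c=2). Cache: [85(c=1) 10(c=3) 55(c=11)]
  20. access 39: MISS, evict 85(c=1). Cache: [39(c=1) 10(c=3) 55(c=11)]
  21. access 85: MISS, evict 39(c=1). Cache: [85(c=1) 10(c=3) 55(c=11)]
  22. access 85: HIT, count now 2. Cache: [85(c=2) 10(c=3) 55(c=11)]
  23. access 39: MISS, evict 85(c=2). Cache: [39(c=1) 10(c=3) 55(c=11)]
  24. access 85: MISS, evict 39(c=1). Cache: [85(c=1) 10(c=3) 55(c=11)]
  25. access 10: HIT, count now 4. Cache: [85(c=1) 10(c=4) 55(c=11)]
  26. access 20: MISS, evict 85(c=1). Cache: [20(c=1) 10(c=4) 55(c=11)]
  27. access 20: HIT, count now 2. Cache: [20(c=2) 10(c=4) 55(c=11)]
  28. access 20: HIT, count now 3. Cache: [20(c=3) 10(c=4) 55(c=11)]
  29. access 20: HIT, count now 4. Cache: [10(c=4) 20(c=4) 55(c=11)]
  30. access 20: HIT, count now 5. Cache: [10(c=4) 20(c=5) 55(c=11)]
  31. access 20: HIT, count now 6. Cache: [10(c=4) 20(c=6) 55(c=11)]
Total: 20 hits, 11 misses, 8 evictions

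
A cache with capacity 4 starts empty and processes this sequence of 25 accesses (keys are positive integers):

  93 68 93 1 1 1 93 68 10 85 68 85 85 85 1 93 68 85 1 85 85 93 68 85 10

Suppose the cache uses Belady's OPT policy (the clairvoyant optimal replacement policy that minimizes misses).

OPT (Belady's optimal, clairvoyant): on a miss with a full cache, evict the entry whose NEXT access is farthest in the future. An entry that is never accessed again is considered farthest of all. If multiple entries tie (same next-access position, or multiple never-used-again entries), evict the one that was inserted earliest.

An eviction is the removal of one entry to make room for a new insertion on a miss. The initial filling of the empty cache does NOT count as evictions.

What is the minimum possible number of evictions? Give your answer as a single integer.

Answer: 2

Derivation:
OPT (Belady) simulation (capacity=4):
  1. access 93: MISS. Cache: [93]
  2. access 68: MISS. Cache: [93 68]
  3. access 93: HIT. Next use of 93: step 7. Cache: [93 68]
  4. access 1: MISS. Cache: [93 68 1]
  5. access 1: HIT. Next use of 1: step 6. Cache: [93 68 1]
  6. access 1: HIT. Next use of 1: step 15. Cache: [93 68 1]
  7. access 93: HIT. Next use of 93: step 16. Cache: [93 68 1]
  8. access 68: HIT. Next use of 68: step 11. Cache: [93 68 1]
  9. access 10: MISS. Cache: [93 68 1 10]
  10. access 85: MISS, evict 10 (next use: step 25). Cache: [93 68 1 85]
  11. access 68: HIT. Next use of 68: step 17. Cache: [93 68 1 85]
  12. access 85: HIT. Next use of 85: step 13. Cache: [93 68 1 85]
  13. access 85: HIT. Next use of 85: step 14. Cache: [93 68 1 85]
  14. access 85: HIT. Next use of 85: step 18. Cache: [93 68 1 85]
  15. access 1: HIT. Next use of 1: step 19. Cache: [93 68 1 85]
  16. access 93: HIT. Next use of 93: step 22. Cache: [93 68 1 85]
  17. access 68: HIT. Next use of 68: step 23. Cache: [93 68 1 85]
  18. access 85: HIT. Next use of 85: step 20. Cache: [93 68 1 85]
  19. access 1: HIT. Next use of 1: never. Cache: [93 68 1 85]
  20. access 85: HIT. Next use of 85: step 21. Cache: [93 68 1 85]
  21. access 85: HIT. Next use of 85: step 24. Cache: [93 68 1 85]
  22. access 93: HIT. Next use of 93: never. Cache: [93 68 1 85]
  23. access 68: HIT. Next use of 68: never. Cache: [93 68 1 85]
  24. access 85: HIT. Next use of 85: never. Cache: [93 68 1 85]
  25. access 10: MISS, evict 93 (next use: never). Cache: [68 1 85 10]
Total: 19 hits, 6 misses, 2 evictions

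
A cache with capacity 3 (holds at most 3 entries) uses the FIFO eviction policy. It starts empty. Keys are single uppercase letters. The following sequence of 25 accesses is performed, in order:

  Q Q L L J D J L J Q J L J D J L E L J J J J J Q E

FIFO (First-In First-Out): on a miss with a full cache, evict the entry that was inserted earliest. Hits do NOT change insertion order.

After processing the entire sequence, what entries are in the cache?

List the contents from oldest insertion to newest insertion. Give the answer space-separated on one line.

FIFO simulation (capacity=3):
  1. access Q: MISS. Cache (old->new): [Q]
  2. access Q: HIT. Cache (old->new): [Q]
  3. access L: MISS. Cache (old->new): [Q L]
  4. access L: HIT. Cache (old->new): [Q L]
  5. access J: MISS. Cache (old->new): [Q L J]
  6. access D: MISS, evict Q. Cache (old->new): [L J D]
  7. access J: HIT. Cache (old->new): [L J D]
  8. access L: HIT. Cache (old->new): [L J D]
  9. access J: HIT. Cache (old->new): [L J D]
  10. access Q: MISS, evict L. Cache (old->new): [J D Q]
  11. access J: HIT. Cache (old->new): [J D Q]
  12. access L: MISS, evict J. Cache (old->new): [D Q L]
  13. access J: MISS, evict D. Cache (old->new): [Q L J]
  14. access D: MISS, evict Q. Cache (old->new): [L J D]
  15. access J: HIT. Cache (old->new): [L J D]
  16. access L: HIT. Cache (old->new): [L J D]
  17. access E: MISS, evict L. Cache (old->new): [J D E]
  18. access L: MISS, evict J. Cache (old->new): [D E L]
  19. access J: MISS, evict D. Cache (old->new): [E L J]
  20. access J: HIT. Cache (old->new): [E L J]
  21. access J: HIT. Cache (old->new): [E L J]
  22. access J: HIT. Cache (old->new): [E L J]
  23. access J: HIT. Cache (old->new): [E L J]
  24. access Q: MISS, evict E. Cache (old->new): [L J Q]
  25. access E: MISS, evict L. Cache (old->new): [J Q E]
Total: 12 hits, 13 misses, 10 evictions

Answer: J Q E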